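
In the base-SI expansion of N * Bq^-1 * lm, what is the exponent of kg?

N = kg·m·s⁻².
Bq = s⁻¹.
So Bq⁻¹ = s.
lm = cd.
Combining: N·Bq⁻¹·lm = (kg·m·s⁻²) · s · cd = kg·m·s⁻¹·cd.
The exponent of kg is 1.

1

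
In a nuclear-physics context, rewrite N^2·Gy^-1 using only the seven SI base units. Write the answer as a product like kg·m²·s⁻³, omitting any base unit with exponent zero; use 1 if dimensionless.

N = kg·m/s² = kg·m·s⁻² (force = mass × acceleration).
So N² = kg²·m²·s⁻⁴.
Gy = J/kg (absorbed dose = energy per mass),
    = m²·s⁻².
So Gy⁻¹ = m⁻²·s².
Combining: N²·Gy⁻¹ = (kg²·m²·s⁻⁴) · (m⁻²·s²) = kg²·s⁻².

kg²·s⁻²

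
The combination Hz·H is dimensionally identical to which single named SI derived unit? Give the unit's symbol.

Ω

Hz = 1/s = s⁻¹ (frequency is cycles per second).
H = Wb/A (inductance = flux per current),
    = kg·m²·s⁻²·A⁻².
Combining: Hz·H = s⁻¹ · (kg·m²·s⁻²·A⁻²) = kg·m²·s⁻³·A⁻².
kg·m²·s⁻³·A⁻² is the base-SI form of the ohm.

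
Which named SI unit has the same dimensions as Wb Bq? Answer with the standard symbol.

V

Wb = kg·m²·s⁻²·A⁻¹.
Bq = s⁻¹.
Combining: Wb·Bq = (kg·m²·s⁻²·A⁻¹) · s⁻¹ = kg·m²·s⁻³·A⁻¹.
kg·m²·s⁻³·A⁻¹ is the base-SI form of the volt.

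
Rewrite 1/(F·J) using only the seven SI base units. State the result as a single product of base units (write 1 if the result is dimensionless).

s⁻²·A⁻²

F = C/V (capacitance = charge per voltage),
    = A·s/(kg·m²·s⁻³·A⁻¹) (substituting C and V),
    = kg⁻¹·m⁻²·s⁴·A².
So F⁻¹ = kg·m²·s⁻⁴·A⁻².
J = N·m (work = force × distance),
    = kg·m²·s⁻².
So J⁻¹ = kg⁻¹·m⁻²·s².
Combining: F⁻¹·J⁻¹ = (kg·m²·s⁻⁴·A⁻²) · (kg⁻¹·m⁻²·s²) = s⁻²·A⁻².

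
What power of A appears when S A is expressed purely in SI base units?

S = 1/Ω (conductance is reciprocal resistance),
    = kg⁻¹·m⁻²·s³·A².
Combining: S·A = (kg⁻¹·m⁻²·s³·A²) · A = kg⁻¹·m⁻²·s³·A³.
The exponent of A is 3.

3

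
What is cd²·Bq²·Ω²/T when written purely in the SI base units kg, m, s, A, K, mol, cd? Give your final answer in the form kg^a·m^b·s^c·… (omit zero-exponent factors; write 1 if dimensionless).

T = Wb/m² (flux density = flux per area),
    = kg·s⁻²·A⁻¹.
So T⁻¹ = kg⁻¹·s²·A.
Bq = 1/s = s⁻¹ (activity is decays per second).
So Bq² = s⁻².
Ω = V/A (resistance = voltage per current),
    = kg·m²·s⁻³·A⁻².
So Ω² = kg²·m⁴·s⁻⁶·A⁻⁴.
Combining: T⁻¹·cd²·Bq²·Ω² = (kg⁻¹·s²·A) · cd² · s⁻² · (kg²·m⁴·s⁻⁶·A⁻⁴) = kg·m⁴·s⁻⁶·A⁻³·cd².

kg·m⁴·s⁻⁶·A⁻³·cd²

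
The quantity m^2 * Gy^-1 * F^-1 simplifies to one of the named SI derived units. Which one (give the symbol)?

Gy = m²·s⁻².
So Gy⁻¹ = m⁻²·s².
F = kg⁻¹·m⁻²·s⁴·A².
So F⁻¹ = kg·m²·s⁻⁴·A⁻².
Combining: m²·Gy⁻¹·F⁻¹ = m² · (m⁻²·s²) · (kg·m²·s⁻⁴·A⁻²) = kg·m²·s⁻²·A⁻².
kg·m²·s⁻²·A⁻² is the base-SI form of the henry.

H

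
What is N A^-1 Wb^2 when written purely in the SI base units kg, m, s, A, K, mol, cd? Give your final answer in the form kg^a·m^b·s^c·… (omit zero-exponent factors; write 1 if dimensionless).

N = kg·m/s² = kg·m·s⁻² (force = mass × acceleration).
Wb = V·s (flux: a volt is a weber per second),
    = kg·m²·s⁻²·A⁻¹.
So Wb² = kg²·m⁴·s⁻⁴·A⁻².
Combining: N·A⁻¹·Wb² = (kg·m·s⁻²) · A⁻¹ · (kg²·m⁴·s⁻⁴·A⁻²) = kg³·m⁵·s⁻⁶·A⁻³.

kg³·m⁵·s⁻⁶·A⁻³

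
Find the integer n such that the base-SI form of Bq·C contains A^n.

Bq = s⁻¹.
C = s·A.
Combining: Bq·C = s⁻¹ · (s·A) = A.
The exponent of A is 1.

1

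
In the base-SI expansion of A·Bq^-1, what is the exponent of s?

1

Bq = s⁻¹.
So Bq⁻¹ = s.
Combining: A·Bq⁻¹ = A · s = s·A.
The exponent of s is 1.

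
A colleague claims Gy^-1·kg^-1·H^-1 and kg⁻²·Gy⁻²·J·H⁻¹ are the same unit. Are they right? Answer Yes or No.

Yes

Left side:
  Gy = m²·s⁻².
  So Gy⁻¹ = m⁻²·s².
  H = kg·m²·s⁻²·A⁻².
  So H⁻¹ = kg⁻¹·m⁻²·s²·A².
  Combining: Gy⁻¹·kg⁻¹·H⁻¹ = (m⁻²·s²) · kg⁻¹ · (kg⁻¹·m⁻²·s²·A²) = kg⁻²·m⁻⁴·s⁴·A².
Right side:
  Gy = J/kg (absorbed dose = energy per mass),
      = m²·s⁻².
  So Gy⁻² = m⁻⁴·s⁴.
  J = N·m (work = force × distance),
      = kg·m²·s⁻².
  H = Wb/A (inductance = flux per current),
      = kg·m²·s⁻²·A⁻².
  So H⁻¹ = kg⁻¹·m⁻²·s²·A².
  Combining: kg⁻²·Gy⁻²·J·H⁻¹ = kg⁻² · (m⁻⁴·s⁴) · (kg·m²·s⁻²) · (kg⁻¹·m⁻²·s²·A²) = kg⁻²·m⁻⁴·s⁴·A².
Both reduce to kg⁻²·m⁻⁴·s⁴·A².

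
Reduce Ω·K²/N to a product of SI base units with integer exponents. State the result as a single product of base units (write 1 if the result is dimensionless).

Ω = V/A (resistance = voltage per current),
    = kg·m²·s⁻³·A⁻².
N = kg·m/s² = kg·m·s⁻² (force = mass × acceleration).
So N⁻¹ = kg⁻¹·m⁻¹·s².
Combining: Ω·K²·N⁻¹ = (kg·m²·s⁻³·A⁻²) · K² · (kg⁻¹·m⁻¹·s²) = m·s⁻¹·A⁻²·K².

m·s⁻¹·A⁻²·K²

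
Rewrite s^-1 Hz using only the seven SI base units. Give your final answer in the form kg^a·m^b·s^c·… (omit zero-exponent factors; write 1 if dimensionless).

Hz = s⁻¹.
Combining: s⁻¹·Hz = s⁻¹ · s⁻¹ = s⁻².

s⁻²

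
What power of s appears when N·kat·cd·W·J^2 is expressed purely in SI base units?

N = kg·m/s² = kg·m·s⁻² (force = mass × acceleration).
kat = mol/s = s⁻¹·mol (catalytic activity).
W = J/s (power = energy per time),
    = kg·m²·s⁻³.
J = N·m (work = force × distance),
    = kg·m²·s⁻².
So J² = kg²·m⁴·s⁻⁴.
Combining: N·kat·cd·W·J² = (kg·m·s⁻²) · (s⁻¹·mol) · cd · (kg·m²·s⁻³) · (kg²·m⁴·s⁻⁴) = kg⁴·m⁷·s⁻¹⁰·mol·cd.
The exponent of s is -10.

-10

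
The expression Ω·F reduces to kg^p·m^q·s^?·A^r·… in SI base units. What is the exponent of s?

Ω = V/A (resistance = voltage per current),
    = kg·m²·s⁻³·A⁻².
F = C/V (capacitance = charge per voltage),
    = A·s/(kg·m²·s⁻³·A⁻¹) (substituting C and V),
    = kg⁻¹·m⁻²·s⁴·A².
Combining: Ω·F = (kg·m²·s⁻³·A⁻²) · (kg⁻¹·m⁻²·s⁴·A²) = s.
The exponent of s is 1.

1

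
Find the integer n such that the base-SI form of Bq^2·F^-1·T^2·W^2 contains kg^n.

Bq = 1/s = s⁻¹ (activity is decays per second).
So Bq² = s⁻².
F = C/V (capacitance = charge per voltage),
    = A·s/(kg·m²·s⁻³·A⁻¹) (substituting C and V),
    = kg⁻¹·m⁻²·s⁴·A².
So F⁻¹ = kg·m²·s⁻⁴·A⁻².
T = Wb/m² (flux density = flux per area),
    = kg·s⁻²·A⁻¹.
So T² = kg²·s⁻⁴·A⁻².
W = J/s (power = energy per time),
    = kg·m²·s⁻³.
So W² = kg²·m⁴·s⁻⁶.
Combining: Bq²·F⁻¹·T²·W² = s⁻² · (kg·m²·s⁻⁴·A⁻²) · (kg²·s⁻⁴·A⁻²) · (kg²·m⁴·s⁻⁶) = kg⁵·m⁶·s⁻¹⁶·A⁻⁴.
The exponent of kg is 5.

5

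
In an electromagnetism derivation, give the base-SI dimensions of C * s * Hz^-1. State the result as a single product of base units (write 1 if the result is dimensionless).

C = A·s = s·A (charge = current × time).
Hz = 1/s = s⁻¹ (frequency is cycles per second).
So Hz⁻¹ = s.
Combining: C·s·Hz⁻¹ = (s·A) · s · s = s³·A.

s³·A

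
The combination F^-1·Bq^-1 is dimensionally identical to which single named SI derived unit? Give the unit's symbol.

F = kg⁻¹·m⁻²·s⁴·A².
So F⁻¹ = kg·m²·s⁻⁴·A⁻².
Bq = s⁻¹.
So Bq⁻¹ = s.
Combining: F⁻¹·Bq⁻¹ = (kg·m²·s⁻⁴·A⁻²) · s = kg·m²·s⁻³·A⁻².
kg·m²·s⁻³·A⁻² is the base-SI form of the ohm.

Ω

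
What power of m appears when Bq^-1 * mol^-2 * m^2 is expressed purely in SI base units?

Bq = s⁻¹.
So Bq⁻¹ = s.
Combining: Bq⁻¹·mol⁻²·m² = s · mol⁻² · m² = m²·s·mol⁻².
The exponent of m is 2.

2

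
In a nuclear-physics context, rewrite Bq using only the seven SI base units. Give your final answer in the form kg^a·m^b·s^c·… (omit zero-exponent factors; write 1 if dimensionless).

Bq = 1/s = s⁻¹ (activity is decays per second).

s⁻¹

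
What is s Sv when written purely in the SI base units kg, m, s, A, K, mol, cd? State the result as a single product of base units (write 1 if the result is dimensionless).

Sv = m²·s⁻².
Combining: s·Sv = s · (m²·s⁻²) = m²·s⁻¹.

m²·s⁻¹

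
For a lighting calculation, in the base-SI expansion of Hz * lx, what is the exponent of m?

Hz = 1/s = s⁻¹ (frequency is cycles per second).
lx = lm/m² (illuminance = luminous flux per area),
    = m⁻²·cd.
Combining: Hz·lx = s⁻¹ · (m⁻²·cd) = m⁻²·s⁻¹·cd.
The exponent of m is -2.

-2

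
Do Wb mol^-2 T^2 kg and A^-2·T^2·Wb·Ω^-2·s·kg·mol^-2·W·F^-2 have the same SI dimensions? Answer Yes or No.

No

Left side:
  Wb = V·s (flux: a volt is a weber per second),
      = kg·m²·s⁻²·A⁻¹.
  T = Wb/m² (flux density = flux per area),
      = kg·s⁻²·A⁻¹.
  So T² = kg²·s⁻⁴·A⁻².
  Combining: Wb·mol⁻²·T²·kg = (kg·m²·s⁻²·A⁻¹) · mol⁻² · (kg²·s⁻⁴·A⁻²) · kg = kg⁴·m²·s⁻⁶·A⁻³·mol⁻².
Right side:
  T = Wb/m² (flux density = flux per area),
      = kg·s⁻²·A⁻¹.
  So T² = kg²·s⁻⁴·A⁻².
  Wb = V·s (flux: a volt is a weber per second),
      = kg·m²·s⁻²·A⁻¹.
  Ω = V/A (resistance = voltage per current),
      = kg·m²·s⁻³·A⁻².
  So Ω⁻² = kg⁻²·m⁻⁴·s⁶·A⁴.
  W = J/s (power = energy per time),
      = kg·m²·s⁻³.
  F = C/V (capacitance = charge per voltage),
      = A·s/(kg·m²·s⁻³·A⁻¹) (substituting C and V),
      = kg⁻¹·m⁻²·s⁴·A².
  So F⁻² = kg²·m⁴·s⁻⁸·A⁻⁴.
  Combining: A⁻²·T²·Wb·Ω⁻²·s·kg·mol⁻²·W·F⁻² = A⁻² · (kg²·s⁻⁴·A⁻²) · (kg·m²·s⁻²·A⁻¹) · (kg⁻²·m⁻⁴·s⁶·A⁴) · s · kg · mol⁻² · (kg·m²·s⁻³) · (kg²·m⁴·s⁻⁸·A⁻⁴) = kg⁵·m⁴·s⁻¹⁰·A⁻⁵·mol⁻².
Left is kg⁴·m²·s⁻⁶·A⁻³·mol⁻²; right is kg⁵·m⁴·s⁻¹⁰·A⁻⁵·mol⁻² — different.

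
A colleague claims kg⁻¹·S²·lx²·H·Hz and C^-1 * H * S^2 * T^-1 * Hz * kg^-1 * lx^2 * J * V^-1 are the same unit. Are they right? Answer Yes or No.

Left side:
  S = kg⁻¹·m⁻²·s³·A².
  So S² = kg⁻²·m⁻⁴·s⁶·A⁴.
  lx = m⁻²·cd.
  So lx² = m⁻⁴·cd².
  H = kg·m²·s⁻²·A⁻².
  Hz = s⁻¹.
  Combining: kg⁻¹·S²·lx²·H·Hz = kg⁻¹ · (kg⁻²·m⁻⁴·s⁶·A⁴) · (m⁻⁴·cd²) · (kg·m²·s⁻²·A⁻²) · s⁻¹ = kg⁻²·m⁻⁶·s³·A²·cd².
Right side:
  C = A·s = s·A (charge = current × time).
  So C⁻¹ = s⁻¹·A⁻¹.
  H = Wb/A (inductance = flux per current),
      = kg·m²·s⁻²·A⁻².
  S = 1/Ω (conductance is reciprocal resistance),
      = kg⁻¹·m⁻²·s³·A².
  So S² = kg⁻²·m⁻⁴·s⁶·A⁴.
  T = Wb/m² (flux density = flux per area),
      = kg·s⁻²·A⁻¹.
  So T⁻¹ = kg⁻¹·s²·A.
  Hz = 1/s = s⁻¹ (frequency is cycles per second).
  lx = lm/m² (illuminance = luminous flux per area),
      = m⁻²·cd.
  So lx² = m⁻⁴·cd².
  J = N·m (work = force × distance),
      = kg·m²·s⁻².
  V = W/A (potential = power per current),
      = kg·m²·s⁻³·A⁻¹.
  So V⁻¹ = kg⁻¹·m⁻²·s³·A.
  Combining: C⁻¹·H·S²·T⁻¹·Hz·kg⁻¹·lx²·J·V⁻¹ = (s⁻¹·A⁻¹) · (kg·m²·s⁻²·A⁻²) · (kg⁻²·m⁻⁴·s⁶·A⁴) · (kg⁻¹·s²·A) · s⁻¹ · kg⁻¹ · (m⁻⁴·cd²) · (kg·m²·s⁻²) · (kg⁻¹·m⁻²·s³·A) = kg⁻³·m⁻⁶·s⁵·A³·cd².
Left is kg⁻²·m⁻⁶·s³·A²·cd²; right is kg⁻³·m⁻⁶·s⁵·A³·cd² — different.

No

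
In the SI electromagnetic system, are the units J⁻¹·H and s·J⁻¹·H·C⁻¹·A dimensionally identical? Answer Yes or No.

Left side:
  J = N·m (work = force × distance),
      = kg·m²·s⁻².
  So J⁻¹ = kg⁻¹·m⁻²·s².
  H = Wb/A (inductance = flux per current),
      = kg·m²·s⁻²·A⁻².
  Combining: J⁻¹·H = (kg⁻¹·m⁻²·s²) · (kg·m²·s⁻²·A⁻²) = A⁻².
Right side:
  J = N·m (work = force × distance),
      = kg·m²·s⁻².
  So J⁻¹ = kg⁻¹·m⁻²·s².
  H = Wb/A (inductance = flux per current),
      = kg·m²·s⁻²·A⁻².
  C = A·s = s·A (charge = current × time).
  So C⁻¹ = s⁻¹·A⁻¹.
  Combining: s·J⁻¹·H·C⁻¹·A = s · (kg⁻¹·m⁻²·s²) · (kg·m²·s⁻²·A⁻²) · (s⁻¹·A⁻¹) · A = A⁻².
Both reduce to A⁻².

Yes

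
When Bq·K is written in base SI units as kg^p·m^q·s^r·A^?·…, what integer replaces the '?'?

Bq = s⁻¹.
Combining: Bq·K = s⁻¹ · K = s⁻¹·K.
The exponent of A is 0.

0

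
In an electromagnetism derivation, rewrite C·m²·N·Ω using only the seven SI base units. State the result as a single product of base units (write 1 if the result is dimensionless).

C = A·s = s·A (charge = current × time).
N = kg·m/s² = kg·m·s⁻² (force = mass × acceleration).
Ω = V/A (resistance = voltage per current),
    = kg·m²·s⁻³·A⁻².
Combining: C·m²·N·Ω = (s·A) · m² · (kg·m·s⁻²) · (kg·m²·s⁻³·A⁻²) = kg²·m⁵·s⁻⁴·A⁻¹.

kg²·m⁵·s⁻⁴·A⁻¹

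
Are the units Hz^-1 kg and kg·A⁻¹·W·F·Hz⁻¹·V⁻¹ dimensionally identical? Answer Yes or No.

Left side:
  Hz = 1/s = s⁻¹ (frequency is cycles per second).
  So Hz⁻¹ = s.
  Combining: Hz⁻¹·kg = s · kg = kg·s.
Right side:
  W = J/s (power = energy per time),
      = kg·m²·s⁻³.
  F = C/V (capacitance = charge per voltage),
      = A·s/(kg·m²·s⁻³·A⁻¹) (substituting C and V),
      = kg⁻¹·m⁻²·s⁴·A².
  Hz = 1/s = s⁻¹ (frequency is cycles per second).
  So Hz⁻¹ = s.
  V = W/A (potential = power per current),
      = kg·m²·s⁻³·A⁻¹.
  So V⁻¹ = kg⁻¹·m⁻²·s³·A.
  Combining: kg·A⁻¹·W·F·Hz⁻¹·V⁻¹ = kg · A⁻¹ · (kg·m²·s⁻³) · (kg⁻¹·m⁻²·s⁴·A²) · s · (kg⁻¹·m⁻²·s³·A) = m⁻²·s⁵·A².
Left is kg·s; right is m⁻²·s⁵·A² — different.

No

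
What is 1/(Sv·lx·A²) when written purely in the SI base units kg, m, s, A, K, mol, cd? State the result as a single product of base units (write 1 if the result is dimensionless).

s²·A⁻²·cd⁻¹

Sv = J/kg (equivalent dose = energy per mass),
    = m²·s⁻².
So Sv⁻¹ = m⁻²·s².
lx = lm/m² (illuminance = luminous flux per area),
    = m⁻²·cd.
So lx⁻¹ = m²·cd⁻¹.
Combining: Sv⁻¹·lx⁻¹·A⁻² = (m⁻²·s²) · (m²·cd⁻¹) · A⁻² = s²·A⁻²·cd⁻¹.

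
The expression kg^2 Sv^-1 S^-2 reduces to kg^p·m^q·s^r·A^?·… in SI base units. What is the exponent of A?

-4

Sv = J/kg (equivalent dose = energy per mass),
    = m²·s⁻².
So Sv⁻¹ = m⁻²·s².
S = 1/Ω (conductance is reciprocal resistance),
    = kg⁻¹·m⁻²·s³·A².
So S⁻² = kg²·m⁴·s⁻⁶·A⁻⁴.
Combining: kg²·Sv⁻¹·S⁻² = kg² · (m⁻²·s²) · (kg²·m⁴·s⁻⁶·A⁻⁴) = kg⁴·m²·s⁻⁴·A⁻⁴.
The exponent of A is -4.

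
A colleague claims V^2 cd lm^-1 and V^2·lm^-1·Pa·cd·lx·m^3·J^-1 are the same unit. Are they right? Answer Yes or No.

No

Left side:
  V = W/A (potential = power per current),
      = kg·m²·s⁻³·A⁻¹.
  So V² = kg²·m⁴·s⁻⁶·A⁻².
  lm = cd·sr = cd (luminous flux; sr is dimensionless).
  So lm⁻¹ = cd⁻¹.
  Combining: V²·cd·lm⁻¹ = (kg²·m⁴·s⁻⁶·A⁻²) · cd · cd⁻¹ = kg²·m⁴·s⁻⁶·A⁻².
Right side:
  V = kg·m²·s⁻³·A⁻¹.
  So V² = kg²·m⁴·s⁻⁶·A⁻².
  lm = cd.
  So lm⁻¹ = cd⁻¹.
  Pa = kg·m⁻¹·s⁻².
  lx = m⁻²·cd.
  J = kg·m²·s⁻².
  So J⁻¹ = kg⁻¹·m⁻²·s².
  Combining: V²·lm⁻¹·Pa·cd·lx·m³·J⁻¹ = (kg²·m⁴·s⁻⁶·A⁻²) · cd⁻¹ · (kg·m⁻¹·s⁻²) · cd · (m⁻²·cd) · m³ · (kg⁻¹·m⁻²·s²) = kg²·m²·s⁻⁶·A⁻²·cd.
Left is kg²·m⁴·s⁻⁶·A⁻²; right is kg²·m²·s⁻⁶·A⁻²·cd — different.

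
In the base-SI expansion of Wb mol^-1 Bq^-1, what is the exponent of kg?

Wb = kg·m²·s⁻²·A⁻¹.
Bq = s⁻¹.
So Bq⁻¹ = s.
Combining: Wb·mol⁻¹·Bq⁻¹ = (kg·m²·s⁻²·A⁻¹) · mol⁻¹ · s = kg·m²·s⁻¹·A⁻¹·mol⁻¹.
The exponent of kg is 1.

1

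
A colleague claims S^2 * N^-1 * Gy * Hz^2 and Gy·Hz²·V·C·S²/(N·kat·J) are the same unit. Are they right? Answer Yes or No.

No

Left side:
  S = 1/Ω (conductance is reciprocal resistance),
      = kg⁻¹·m⁻²·s³·A².
  So S² = kg⁻²·m⁻⁴·s⁶·A⁴.
  N = kg·m/s² = kg·m·s⁻² (force = mass × acceleration).
  So N⁻¹ = kg⁻¹·m⁻¹·s².
  Gy = J/kg (absorbed dose = energy per mass),
      = m²·s⁻².
  Hz = 1/s = s⁻¹ (frequency is cycles per second).
  So Hz² = s⁻².
  Combining: S²·N⁻¹·Gy·Hz² = (kg⁻²·m⁻⁴·s⁶·A⁴) · (kg⁻¹·m⁻¹·s²) · (m²·s⁻²) · s⁻² = kg⁻³·m⁻³·s⁴·A⁴.
Right side:
  N = kg·m/s² = kg·m·s⁻² (force = mass × acceleration).
  So N⁻¹ = kg⁻¹·m⁻¹·s².
  kat = mol/s = s⁻¹·mol (catalytic activity).
  So kat⁻¹ = s·mol⁻¹.
  Gy = J/kg (absorbed dose = energy per mass),
      = m²·s⁻².
  Hz = 1/s = s⁻¹ (frequency is cycles per second).
  So Hz² = s⁻².
  V = W/A (potential = power per current),
      = kg·m²·s⁻³·A⁻¹.
  C = A·s = s·A (charge = current × time).
  J = N·m (work = force × distance),
      = kg·m²·s⁻².
  So J⁻¹ = kg⁻¹·m⁻²·s².
  S = 1/Ω (conductance is reciprocal resistance),
      = kg⁻¹·m⁻²·s³·A².
  So S² = kg⁻²·m⁻⁴·s⁶·A⁴.
  Combining: N⁻¹·kat⁻¹·Gy·Hz²·V·C·J⁻¹·S² = (kg⁻¹·m⁻¹·s²) · (s·mol⁻¹) · (m²·s⁻²) · s⁻² · (kg·m²·s⁻³·A⁻¹) · (s·A) · (kg⁻¹·m⁻²·s²) · (kg⁻²·m⁻⁴·s⁶·A⁴) = kg⁻³·m⁻³·s⁵·A⁴·mol⁻¹.
Left is kg⁻³·m⁻³·s⁴·A⁴; right is kg⁻³·m⁻³·s⁵·A⁴·mol⁻¹ — different.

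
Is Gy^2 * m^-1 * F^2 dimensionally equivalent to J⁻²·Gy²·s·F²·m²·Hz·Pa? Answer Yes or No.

No

Left side:
  Gy = J/kg (absorbed dose = energy per mass),
      = m²·s⁻².
  So Gy² = m⁴·s⁻⁴.
  F = C/V (capacitance = charge per voltage),
      = A·s/(kg·m²·s⁻³·A⁻¹) (substituting C and V),
      = kg⁻¹·m⁻²·s⁴·A².
  So F² = kg⁻²·m⁻⁴·s⁸·A⁴.
  Combining: Gy²·m⁻¹·F² = (m⁴·s⁻⁴) · m⁻¹ · (kg⁻²·m⁻⁴·s⁸·A⁴) = kg⁻²·m⁻¹·s⁴·A⁴.
Right side:
  J = kg·m²·s⁻².
  So J⁻² = kg⁻²·m⁻⁴·s⁴.
  Gy = m²·s⁻².
  So Gy² = m⁴·s⁻⁴.
  F = kg⁻¹·m⁻²·s⁴·A².
  So F² = kg⁻²·m⁻⁴·s⁸·A⁴.
  Hz = s⁻¹.
  Pa = kg·m⁻¹·s⁻².
  Combining: J⁻²·Gy²·s·F²·m²·Hz·Pa = (kg⁻²·m⁻⁴·s⁴) · (m⁴·s⁻⁴) · s · (kg⁻²·m⁻⁴·s⁸·A⁴) · m² · s⁻¹ · (kg·m⁻¹·s⁻²) = kg⁻³·m⁻³·s⁶·A⁴.
Left is kg⁻²·m⁻¹·s⁴·A⁴; right is kg⁻³·m⁻³·s⁶·A⁴ — different.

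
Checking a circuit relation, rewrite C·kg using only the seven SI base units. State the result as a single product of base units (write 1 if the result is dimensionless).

C = s·A.
Combining: C·kg = (s·A) · kg = kg·s·A.

kg·s·A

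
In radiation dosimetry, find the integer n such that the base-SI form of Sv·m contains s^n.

-2

Sv = J/kg (equivalent dose = energy per mass),
    = m²·s⁻².
Combining: Sv·m = (m²·s⁻²) · m = m³·s⁻².
The exponent of s is -2.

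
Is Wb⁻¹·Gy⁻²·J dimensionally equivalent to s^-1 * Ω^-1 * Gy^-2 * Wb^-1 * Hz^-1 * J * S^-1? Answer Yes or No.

Yes

Left side:
  Wb = V·s (flux: a volt is a weber per second),
      = kg·m²·s⁻²·A⁻¹.
  So Wb⁻¹ = kg⁻¹·m⁻²·s²·A.
  Gy = J/kg (absorbed dose = energy per mass),
      = m²·s⁻².
  So Gy⁻² = m⁻⁴·s⁴.
  J = N·m (work = force × distance),
      = kg·m²·s⁻².
  Combining: Wb⁻¹·Gy⁻²·J = (kg⁻¹·m⁻²·s²·A) · (m⁻⁴·s⁴) · (kg·m²·s⁻²) = m⁻⁴·s⁴·A.
Right side:
  Ω = V/A (resistance = voltage per current),
      = kg·m²·s⁻³·A⁻².
  So Ω⁻¹ = kg⁻¹·m⁻²·s³·A².
  Gy = J/kg (absorbed dose = energy per mass),
      = m²·s⁻².
  So Gy⁻² = m⁻⁴·s⁴.
  Wb = V·s (flux: a volt is a weber per second),
      = kg·m²·s⁻²·A⁻¹.
  So Wb⁻¹ = kg⁻¹·m⁻²·s²·A.
  Hz = 1/s = s⁻¹ (frequency is cycles per second).
  So Hz⁻¹ = s.
  J = N·m (work = force × distance),
      = kg·m²·s⁻².
  S = 1/Ω (conductance is reciprocal resistance),
      = kg⁻¹·m⁻²·s³·A².
  So S⁻¹ = kg·m²·s⁻³·A⁻².
  Combining: s⁻¹·Ω⁻¹·Gy⁻²·Wb⁻¹·Hz⁻¹·J·S⁻¹ = s⁻¹ · (kg⁻¹·m⁻²·s³·A²) · (m⁻⁴·s⁴) · (kg⁻¹·m⁻²·s²·A) · s · (kg·m²·s⁻²) · (kg·m²·s⁻³·A⁻²) = m⁻⁴·s⁴·A.
Both reduce to m⁻⁴·s⁴·A.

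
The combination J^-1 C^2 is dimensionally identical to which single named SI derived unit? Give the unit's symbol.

J = kg·m²·s⁻².
So J⁻¹ = kg⁻¹·m⁻²·s².
C = s·A.
So C² = s²·A².
Combining: J⁻¹·C² = (kg⁻¹·m⁻²·s²) · (s²·A²) = kg⁻¹·m⁻²·s⁴·A².
kg⁻¹·m⁻²·s⁴·A² is the base-SI form of the farad.

F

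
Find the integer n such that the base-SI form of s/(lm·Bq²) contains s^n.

3

lm = cd·sr = cd (luminous flux; sr is dimensionless).
So lm⁻¹ = cd⁻¹.
Bq = 1/s = s⁻¹ (activity is decays per second).
So Bq⁻² = s².
Combining: lm⁻¹·Bq⁻²·s = cd⁻¹ · s² · s = s³·cd⁻¹.
The exponent of s is 3.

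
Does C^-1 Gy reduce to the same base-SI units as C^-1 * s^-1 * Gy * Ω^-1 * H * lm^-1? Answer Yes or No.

No

Left side:
  C = s·A.
  So C⁻¹ = s⁻¹·A⁻¹.
  Gy = m²·s⁻².
  Combining: C⁻¹·Gy = (s⁻¹·A⁻¹) · (m²·s⁻²) = m²·s⁻³·A⁻¹.
Right side:
  C = A·s = s·A (charge = current × time).
  So C⁻¹ = s⁻¹·A⁻¹.
  Gy = J/kg (absorbed dose = energy per mass),
      = m²·s⁻².
  Ω = V/A (resistance = voltage per current),
      = kg·m²·s⁻³·A⁻².
  So Ω⁻¹ = kg⁻¹·m⁻²·s³·A².
  H = Wb/A (inductance = flux per current),
      = kg·m²·s⁻²·A⁻².
  lm = cd·sr = cd (luminous flux; sr is dimensionless).
  So lm⁻¹ = cd⁻¹.
  Combining: C⁻¹·s⁻¹·Gy·Ω⁻¹·H·lm⁻¹ = (s⁻¹·A⁻¹) · s⁻¹ · (m²·s⁻²) · (kg⁻¹·m⁻²·s³·A²) · (kg·m²·s⁻²·A⁻²) · cd⁻¹ = m²·s⁻³·A⁻¹·cd⁻¹.
Left is m²·s⁻³·A⁻¹; right is m²·s⁻³·A⁻¹·cd⁻¹ — different.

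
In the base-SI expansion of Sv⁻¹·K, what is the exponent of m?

-2

Sv = m²·s⁻².
So Sv⁻¹ = m⁻²·s².
Combining: Sv⁻¹·K = (m⁻²·s²) · K = m⁻²·s²·K.
The exponent of m is -2.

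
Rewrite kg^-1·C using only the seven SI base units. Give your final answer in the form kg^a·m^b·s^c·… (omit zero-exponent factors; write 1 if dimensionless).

C = A·s = s·A (charge = current × time).
Combining: kg⁻¹·C = kg⁻¹ · (s·A) = kg⁻¹·s·A.

kg⁻¹·s·A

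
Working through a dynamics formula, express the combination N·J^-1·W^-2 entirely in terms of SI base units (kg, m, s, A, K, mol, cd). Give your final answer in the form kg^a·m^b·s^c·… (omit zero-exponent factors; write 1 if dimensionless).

N = kg·m/s² = kg·m·s⁻² (force = mass × acceleration).
J = N·m (work = force × distance),
    = kg·m²·s⁻².
So J⁻¹ = kg⁻¹·m⁻²·s².
W = J/s (power = energy per time),
    = kg·m²·s⁻³.
So W⁻² = kg⁻²·m⁻⁴·s⁶.
Combining: N·J⁻¹·W⁻² = (kg·m·s⁻²) · (kg⁻¹·m⁻²·s²) · (kg⁻²·m⁻⁴·s⁶) = kg⁻²·m⁻⁵·s⁶.

kg⁻²·m⁻⁵·s⁶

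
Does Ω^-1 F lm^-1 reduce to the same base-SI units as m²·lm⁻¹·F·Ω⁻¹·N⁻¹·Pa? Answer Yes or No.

Left side:
  Ω = V/A (resistance = voltage per current),
      = kg·m²·s⁻³·A⁻².
  So Ω⁻¹ = kg⁻¹·m⁻²·s³·A².
  F = C/V (capacitance = charge per voltage),
      = A·s/(kg·m²·s⁻³·A⁻¹) (substituting C and V),
      = kg⁻¹·m⁻²·s⁴·A².
  lm = cd·sr = cd (luminous flux; sr is dimensionless).
  So lm⁻¹ = cd⁻¹.
  Combining: Ω⁻¹·F·lm⁻¹ = (kg⁻¹·m⁻²·s³·A²) · (kg⁻¹·m⁻²·s⁴·A²) · cd⁻¹ = kg⁻²·m⁻⁴·s⁷·A⁴·cd⁻¹.
Right side:
  lm = cd.
  So lm⁻¹ = cd⁻¹.
  F = kg⁻¹·m⁻²·s⁴·A².
  Ω = kg·m²·s⁻³·A⁻².
  So Ω⁻¹ = kg⁻¹·m⁻²·s³·A².
  N = kg·m·s⁻².
  So N⁻¹ = kg⁻¹·m⁻¹·s².
  Pa = kg·m⁻¹·s⁻².
  Combining: m²·lm⁻¹·F·Ω⁻¹·N⁻¹·Pa = m² · cd⁻¹ · (kg⁻¹·m⁻²·s⁴·A²) · (kg⁻¹·m⁻²·s³·A²) · (kg⁻¹·m⁻¹·s²) · (kg·m⁻¹·s⁻²) = kg⁻²·m⁻⁴·s⁷·A⁴·cd⁻¹.
Both reduce to kg⁻²·m⁻⁴·s⁷·A⁴·cd⁻¹.

Yes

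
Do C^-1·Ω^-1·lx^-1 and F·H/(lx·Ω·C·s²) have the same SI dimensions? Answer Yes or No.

Left side:
  C = A·s = s·A (charge = current × time).
  So C⁻¹ = s⁻¹·A⁻¹.
  Ω = V/A (resistance = voltage per current),
      = kg·m²·s⁻³·A⁻².
  So Ω⁻¹ = kg⁻¹·m⁻²·s³·A².
  lx = lm/m² (illuminance = luminous flux per area),
      = m⁻²·cd.
  So lx⁻¹ = m²·cd⁻¹.
  Combining: C⁻¹·Ω⁻¹·lx⁻¹ = (s⁻¹·A⁻¹) · (kg⁻¹·m⁻²·s³·A²) · (m²·cd⁻¹) = kg⁻¹·s²·A·cd⁻¹.
Right side:
  F = C/V (capacitance = charge per voltage),
      = A·s/(kg·m²·s⁻³·A⁻¹) (substituting C and V),
      = kg⁻¹·m⁻²·s⁴·A².
  lx = lm/m² (illuminance = luminous flux per area),
      = m⁻²·cd.
  So lx⁻¹ = m²·cd⁻¹.
  H = Wb/A (inductance = flux per current),
      = kg·m²·s⁻²·A⁻².
  Ω = V/A (resistance = voltage per current),
      = kg·m²·s⁻³·A⁻².
  So Ω⁻¹ = kg⁻¹·m⁻²·s³·A².
  C = A·s = s·A (charge = current × time).
  So C⁻¹ = s⁻¹·A⁻¹.
  Combining: F·lx⁻¹·H·Ω⁻¹·C⁻¹·s⁻² = (kg⁻¹·m⁻²·s⁴·A²) · (m²·cd⁻¹) · (kg·m²·s⁻²·A⁻²) · (kg⁻¹·m⁻²·s³·A²) · (s⁻¹·A⁻¹) · s⁻² = kg⁻¹·s²·A·cd⁻¹.
Both reduce to kg⁻¹·s²·A·cd⁻¹.

Yes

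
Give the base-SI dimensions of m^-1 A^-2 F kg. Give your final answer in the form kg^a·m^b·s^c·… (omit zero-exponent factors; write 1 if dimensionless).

F = C/V (capacitance = charge per voltage),
    = A·s/(kg·m²·s⁻³·A⁻¹) (substituting C and V),
    = kg⁻¹·m⁻²·s⁴·A².
Combining: m⁻¹·A⁻²·F·kg = m⁻¹ · A⁻² · (kg⁻¹·m⁻²·s⁴·A²) · kg = m⁻³·s⁴.

m⁻³·s⁴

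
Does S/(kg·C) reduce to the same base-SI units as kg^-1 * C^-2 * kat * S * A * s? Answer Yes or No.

Left side:
  C = A·s = s·A (charge = current × time).
  So C⁻¹ = s⁻¹·A⁻¹.
  S = 1/Ω (conductance is reciprocal resistance),
      = kg⁻¹·m⁻²·s³·A².
  Combining: kg⁻¹·C⁻¹·S = kg⁻¹ · (s⁻¹·A⁻¹) · (kg⁻¹·m⁻²·s³·A²) = kg⁻²·m⁻²·s²·A.
Right side:
  C = s·A.
  So C⁻² = s⁻²·A⁻².
  kat = s⁻¹·mol.
  S = kg⁻¹·m⁻²·s³·A².
  Combining: kg⁻¹·C⁻²·kat·S·A·s = kg⁻¹ · (s⁻²·A⁻²) · (s⁻¹·mol) · (kg⁻¹·m⁻²·s³·A²) · A · s = kg⁻²·m⁻²·s·A·mol.
Left is kg⁻²·m⁻²·s²·A; right is kg⁻²·m⁻²·s·A·mol — different.

No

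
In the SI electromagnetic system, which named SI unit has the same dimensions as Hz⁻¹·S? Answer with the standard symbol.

Hz = 1/s = s⁻¹ (frequency is cycles per second).
So Hz⁻¹ = s.
S = 1/Ω (conductance is reciprocal resistance),
    = kg⁻¹·m⁻²·s³·A².
Combining: Hz⁻¹·S = s · (kg⁻¹·m⁻²·s³·A²) = kg⁻¹·m⁻²·s⁴·A².
kg⁻¹·m⁻²·s⁴·A² is the base-SI form of the farad.

F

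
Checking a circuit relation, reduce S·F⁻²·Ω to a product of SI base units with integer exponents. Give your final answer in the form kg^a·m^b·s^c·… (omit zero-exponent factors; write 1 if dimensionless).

kg²·m⁴·s⁻⁸·A⁻⁴

S = 1/Ω (conductance is reciprocal resistance),
    = kg⁻¹·m⁻²·s³·A².
F = C/V (capacitance = charge per voltage),
    = A·s/(kg·m²·s⁻³·A⁻¹) (substituting C and V),
    = kg⁻¹·m⁻²·s⁴·A².
So F⁻² = kg²·m⁴·s⁻⁸·A⁻⁴.
Ω = V/A (resistance = voltage per current),
    = kg·m²·s⁻³·A⁻².
Combining: S·F⁻²·Ω = (kg⁻¹·m⁻²·s³·A²) · (kg²·m⁴·s⁻⁸·A⁻⁴) · (kg·m²·s⁻³·A⁻²) = kg²·m⁴·s⁻⁸·A⁻⁴.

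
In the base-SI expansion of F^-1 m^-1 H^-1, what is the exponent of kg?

0

F = kg⁻¹·m⁻²·s⁴·A².
So F⁻¹ = kg·m²·s⁻⁴·A⁻².
H = kg·m²·s⁻²·A⁻².
So H⁻¹ = kg⁻¹·m⁻²·s²·A².
Combining: F⁻¹·m⁻¹·H⁻¹ = (kg·m²·s⁻⁴·A⁻²) · m⁻¹ · (kg⁻¹·m⁻²·s²·A²) = m⁻¹·s⁻².
The exponent of kg is 0.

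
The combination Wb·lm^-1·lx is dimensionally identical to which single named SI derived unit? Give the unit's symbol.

T

Wb = V·s (flux: a volt is a weber per second),
    = kg·m²·s⁻²·A⁻¹.
lm = cd·sr = cd (luminous flux; sr is dimensionless).
So lm⁻¹ = cd⁻¹.
lx = lm/m² (illuminance = luminous flux per area),
    = m⁻²·cd.
Combining: Wb·lm⁻¹·lx = (kg·m²·s⁻²·A⁻¹) · cd⁻¹ · (m⁻²·cd) = kg·s⁻²·A⁻¹.
kg·s⁻²·A⁻¹ is the base-SI form of the tesla.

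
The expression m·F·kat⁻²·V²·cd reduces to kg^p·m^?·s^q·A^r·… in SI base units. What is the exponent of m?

3

F = kg⁻¹·m⁻²·s⁴·A².
kat = s⁻¹·mol.
So kat⁻² = s²·mol⁻².
V = kg·m²·s⁻³·A⁻¹.
So V² = kg²·m⁴·s⁻⁶·A⁻².
Combining: m·F·kat⁻²·V²·cd = m · (kg⁻¹·m⁻²·s⁴·A²) · (s²·mol⁻²) · (kg²·m⁴·s⁻⁶·A⁻²) · cd = kg·m³·mol⁻²·cd.
The exponent of m is 3.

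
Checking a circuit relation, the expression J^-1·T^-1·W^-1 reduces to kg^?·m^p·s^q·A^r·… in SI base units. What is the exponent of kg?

-3

J = kg·m²·s⁻².
So J⁻¹ = kg⁻¹·m⁻²·s².
T = kg·s⁻²·A⁻¹.
So T⁻¹ = kg⁻¹·s²·A.
W = kg·m²·s⁻³.
So W⁻¹ = kg⁻¹·m⁻²·s³.
Combining: J⁻¹·T⁻¹·W⁻¹ = (kg⁻¹·m⁻²·s²) · (kg⁻¹·s²·A) · (kg⁻¹·m⁻²·s³) = kg⁻³·m⁻⁴·s⁷·A.
The exponent of kg is -3.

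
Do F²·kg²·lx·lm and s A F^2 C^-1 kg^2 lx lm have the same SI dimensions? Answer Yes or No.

Yes

Left side:
  F = C/V (capacitance = charge per voltage),
      = A·s/(kg·m²·s⁻³·A⁻¹) (substituting C and V),
      = kg⁻¹·m⁻²·s⁴·A².
  So F² = kg⁻²·m⁻⁴·s⁸·A⁴.
  lx = lm/m² (illuminance = luminous flux per area),
      = m⁻²·cd.
  lm = cd·sr = cd (luminous flux; sr is dimensionless).
  Combining: F²·kg²·lx·lm = (kg⁻²·m⁻⁴·s⁸·A⁴) · kg² · (m⁻²·cd) · cd = m⁻⁶·s⁸·A⁴·cd².
Right side:
  F = C/V (capacitance = charge per voltage),
      = A·s/(kg·m²·s⁻³·A⁻¹) (substituting C and V),
      = kg⁻¹·m⁻²·s⁴·A².
  So F² = kg⁻²·m⁻⁴·s⁸·A⁴.
  C = A·s = s·A (charge = current × time).
  So C⁻¹ = s⁻¹·A⁻¹.
  lx = lm/m² (illuminance = luminous flux per area),
      = m⁻²·cd.
  lm = cd·sr = cd (luminous flux; sr is dimensionless).
  Combining: s·A·F²·C⁻¹·kg²·lx·lm = s · A · (kg⁻²·m⁻⁴·s⁸·A⁴) · (s⁻¹·A⁻¹) · kg² · (m⁻²·cd) · cd = m⁻⁶·s⁸·A⁴·cd².
Both reduce to m⁻⁶·s⁸·A⁴·cd².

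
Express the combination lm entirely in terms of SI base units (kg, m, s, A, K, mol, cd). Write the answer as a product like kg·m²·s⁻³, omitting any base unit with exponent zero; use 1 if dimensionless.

lm = cd.

cd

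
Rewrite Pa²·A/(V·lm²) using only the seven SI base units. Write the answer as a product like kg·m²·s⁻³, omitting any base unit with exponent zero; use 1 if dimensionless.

V = W/A (potential = power per current),
    = kg·m²·s⁻³·A⁻¹.
So V⁻¹ = kg⁻¹·m⁻²·s³·A.
Pa = N/m² (pressure = force per area),
    = kg·m⁻¹·s⁻².
So Pa² = kg²·m⁻²·s⁻⁴.
lm = cd·sr = cd (luminous flux; sr is dimensionless).
So lm⁻² = cd⁻².
Combining: V⁻¹·Pa²·A·lm⁻² = (kg⁻¹·m⁻²·s³·A) · (kg²·m⁻²·s⁻⁴) · A · cd⁻² = kg·m⁻⁴·s⁻¹·A²·cd⁻².

kg·m⁻⁴·s⁻¹·A²·cd⁻²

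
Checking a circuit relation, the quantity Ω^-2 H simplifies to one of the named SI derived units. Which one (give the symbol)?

F

Ω = V/A (resistance = voltage per current),
    = kg·m²·s⁻³·A⁻².
So Ω⁻² = kg⁻²·m⁻⁴·s⁶·A⁴.
H = Wb/A (inductance = flux per current),
    = kg·m²·s⁻²·A⁻².
Combining: Ω⁻²·H = (kg⁻²·m⁻⁴·s⁶·A⁴) · (kg·m²·s⁻²·A⁻²) = kg⁻¹·m⁻²·s⁴·A².
kg⁻¹·m⁻²·s⁴·A² is the base-SI form of the farad.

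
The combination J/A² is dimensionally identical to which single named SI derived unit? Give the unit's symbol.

H

J = N·m (work = force × distance),
    = kg·m²·s⁻².
Combining: A⁻²·J = A⁻² · (kg·m²·s⁻²) = kg·m²·s⁻²·A⁻².
kg·m²·s⁻²·A⁻² is the base-SI form of the henry.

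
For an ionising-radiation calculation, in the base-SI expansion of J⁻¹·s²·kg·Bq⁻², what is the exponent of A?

0

J = N·m (work = force × distance),
    = kg·m²·s⁻².
So J⁻¹ = kg⁻¹·m⁻²·s².
Bq = 1/s = s⁻¹ (activity is decays per second).
So Bq⁻² = s².
Combining: J⁻¹·s²·kg·Bq⁻² = (kg⁻¹·m⁻²·s²) · s² · kg · s² = m⁻²·s⁶.
The exponent of A is 0.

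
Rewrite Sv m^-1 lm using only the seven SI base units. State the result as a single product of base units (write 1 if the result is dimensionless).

Sv = J/kg (equivalent dose = energy per mass),
    = m²·s⁻².
lm = cd·sr = cd (luminous flux; sr is dimensionless).
Combining: Sv·m⁻¹·lm = (m²·s⁻²) · m⁻¹ · cd = m·s⁻²·cd.

m·s⁻²·cd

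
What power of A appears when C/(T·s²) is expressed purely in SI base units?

T = kg·s⁻²·A⁻¹.
So T⁻¹ = kg⁻¹·s²·A.
C = s·A.
Combining: T⁻¹·s⁻²·C = (kg⁻¹·s²·A) · s⁻² · (s·A) = kg⁻¹·s·A².
The exponent of A is 2.

2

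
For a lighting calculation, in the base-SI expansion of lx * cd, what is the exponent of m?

lx = lm/m² (illuminance = luminous flux per area),
    = m⁻²·cd.
Combining: lx·cd = (m⁻²·cd) · cd = m⁻²·cd².
The exponent of m is -2.

-2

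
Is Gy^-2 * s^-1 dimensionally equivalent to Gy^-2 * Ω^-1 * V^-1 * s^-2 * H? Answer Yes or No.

Left side:
  Gy = J/kg (absorbed dose = energy per mass),
      = m²·s⁻².
  So Gy⁻² = m⁻⁴·s⁴.
  Combining: Gy⁻²·s⁻¹ = (m⁻⁴·s⁴) · s⁻¹ = m⁻⁴·s³.
Right side:
  Gy = J/kg (absorbed dose = energy per mass),
      = m²·s⁻².
  So Gy⁻² = m⁻⁴·s⁴.
  Ω = V/A (resistance = voltage per current),
      = kg·m²·s⁻³·A⁻².
  So Ω⁻¹ = kg⁻¹·m⁻²·s³·A².
  V = W/A (potential = power per current),
      = kg·m²·s⁻³·A⁻¹.
  So V⁻¹ = kg⁻¹·m⁻²·s³·A.
  H = Wb/A (inductance = flux per current),
      = kg·m²·s⁻²·A⁻².
  Combining: Gy⁻²·Ω⁻¹·V⁻¹·s⁻²·H = (m⁻⁴·s⁴) · (kg⁻¹·m⁻²·s³·A²) · (kg⁻¹·m⁻²·s³·A) · s⁻² · (kg·m²·s⁻²·A⁻²) = kg⁻¹·m⁻⁶·s⁶·A.
Left is m⁻⁴·s³; right is kg⁻¹·m⁻⁶·s⁶·A — different.

No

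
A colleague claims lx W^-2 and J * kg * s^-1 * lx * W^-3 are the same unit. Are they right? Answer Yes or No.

Left side:
  lx = lm/m² (illuminance = luminous flux per area),
      = m⁻²·cd.
  W = J/s (power = energy per time),
      = kg·m²·s⁻³.
  So W⁻² = kg⁻²·m⁻⁴·s⁶.
  Combining: lx·W⁻² = (m⁻²·cd) · (kg⁻²·m⁻⁴·s⁶) = kg⁻²·m⁻⁶·s⁶·cd.
Right side:
  J = N·m (work = force × distance),
      = kg·m²·s⁻².
  lx = lm/m² (illuminance = luminous flux per area),
      = m⁻²·cd.
  W = J/s (power = energy per time),
      = kg·m²·s⁻³.
  So W⁻³ = kg⁻³·m⁻⁶·s⁹.
  Combining: J·kg·s⁻¹·lx·W⁻³ = (kg·m²·s⁻²) · kg · s⁻¹ · (m⁻²·cd) · (kg⁻³·m⁻⁶·s⁹) = kg⁻¹·m⁻⁶·s⁶·cd.
Left is kg⁻²·m⁻⁶·s⁶·cd; right is kg⁻¹·m⁻⁶·s⁶·cd — different.

No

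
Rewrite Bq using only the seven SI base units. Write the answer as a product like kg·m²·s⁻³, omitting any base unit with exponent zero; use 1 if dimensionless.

Bq = s⁻¹.

s⁻¹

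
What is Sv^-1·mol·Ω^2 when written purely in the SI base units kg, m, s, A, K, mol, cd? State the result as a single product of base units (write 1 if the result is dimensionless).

kg²·m²·s⁻⁴·A⁻⁴·mol

Sv = J/kg (equivalent dose = energy per mass),
    = m²·s⁻².
So Sv⁻¹ = m⁻²·s².
Ω = V/A (resistance = voltage per current),
    = kg·m²·s⁻³·A⁻².
So Ω² = kg²·m⁴·s⁻⁶·A⁻⁴.
Combining: Sv⁻¹·mol·Ω² = (m⁻²·s²) · mol · (kg²·m⁴·s⁻⁶·A⁻⁴) = kg²·m²·s⁻⁴·A⁻⁴·mol.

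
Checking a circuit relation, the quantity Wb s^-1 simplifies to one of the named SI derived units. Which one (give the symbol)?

Wb = kg·m²·s⁻²·A⁻¹.
Combining: Wb·s⁻¹ = (kg·m²·s⁻²·A⁻¹) · s⁻¹ = kg·m²·s⁻³·A⁻¹.
kg·m²·s⁻³·A⁻¹ is the base-SI form of the volt.

V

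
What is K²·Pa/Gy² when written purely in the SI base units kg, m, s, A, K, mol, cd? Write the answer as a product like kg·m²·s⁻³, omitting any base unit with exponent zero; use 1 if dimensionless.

kg·m⁻⁵·s²·K²

Gy = J/kg (absorbed dose = energy per mass),
    = m²·s⁻².
So Gy⁻² = m⁻⁴·s⁴.
Pa = N/m² (pressure = force per area),
    = kg·m⁻¹·s⁻².
Combining: Gy⁻²·K²·Pa = (m⁻⁴·s⁴) · K² · (kg·m⁻¹·s⁻²) = kg·m⁻⁵·s²·K².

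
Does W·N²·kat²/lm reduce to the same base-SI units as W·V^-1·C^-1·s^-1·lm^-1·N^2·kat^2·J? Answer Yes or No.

Left side:
  lm = cd.
  So lm⁻¹ = cd⁻¹.
  W = kg·m²·s⁻³.
  N = kg·m·s⁻².
  So N² = kg²·m²·s⁻⁴.
  kat = s⁻¹·mol.
  So kat² = s⁻²·mol².
  Combining: lm⁻¹·W·N²·kat² = cd⁻¹ · (kg·m²·s⁻³) · (kg²·m²·s⁻⁴) · (s⁻²·mol²) = kg³·m⁴·s⁻⁹·mol²·cd⁻¹.
Right side:
  W = kg·m²·s⁻³.
  V = kg·m²·s⁻³·A⁻¹.
  So V⁻¹ = kg⁻¹·m⁻²·s³·A.
  C = s·A.
  So C⁻¹ = s⁻¹·A⁻¹.
  lm = cd.
  So lm⁻¹ = cd⁻¹.
  N = kg·m·s⁻².
  So N² = kg²·m²·s⁻⁴.
  kat = s⁻¹·mol.
  So kat² = s⁻²·mol².
  J = kg·m²·s⁻².
  Combining: W·V⁻¹·C⁻¹·s⁻¹·lm⁻¹·N²·kat²·J = (kg·m²·s⁻³) · (kg⁻¹·m⁻²·s³·A) · (s⁻¹·A⁻¹) · s⁻¹ · cd⁻¹ · (kg²·m²·s⁻⁴) · (s⁻²·mol²) · (kg·m²·s⁻²) = kg³·m⁴·s⁻¹⁰·mol²·cd⁻¹.
Left is kg³·m⁴·s⁻⁹·mol²·cd⁻¹; right is kg³·m⁴·s⁻¹⁰·mol²·cd⁻¹ — different.

No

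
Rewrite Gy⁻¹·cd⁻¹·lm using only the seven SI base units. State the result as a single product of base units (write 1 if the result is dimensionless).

Gy = m²·s⁻².
So Gy⁻¹ = m⁻²·s².
lm = cd.
Combining: Gy⁻¹·cd⁻¹·lm = (m⁻²·s²) · cd⁻¹ · cd = m⁻²·s².

m⁻²·s²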